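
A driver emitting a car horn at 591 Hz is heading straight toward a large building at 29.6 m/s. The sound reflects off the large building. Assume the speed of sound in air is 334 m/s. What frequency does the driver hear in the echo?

The large building receives the sound from a moving source: f₁ = f₀ · v/(v − v_e) = 591 × 334/304.4 ≈ 648 Hz.
On the return leg the driver is a moving observer: f₂ = f₁ · (v + v_e)/v = 648 × 363.6/334 ≈ 706 Hz.

706 Hz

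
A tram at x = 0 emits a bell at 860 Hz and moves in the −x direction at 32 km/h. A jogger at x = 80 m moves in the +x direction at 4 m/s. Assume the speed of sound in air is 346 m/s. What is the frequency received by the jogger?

829 Hz

32 km/h = 8.889 m/s.
The observer lies on the +x side, so the source is heading away from the observer and the observer is heading away from the source.
With source receding and observer receding, f' = f · (v − v_o)/(v + v_s).
f' = 860 × (346 − 4)/(346 + 8.889) = 860 × 342/354.89 ≈ 829 Hz.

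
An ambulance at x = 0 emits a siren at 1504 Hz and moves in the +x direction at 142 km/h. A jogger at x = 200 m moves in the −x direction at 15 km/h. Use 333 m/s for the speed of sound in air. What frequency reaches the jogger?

1727 Hz

142 km/h = 39.44 m/s; 15 km/h = 4.167 m/s.
The observer lies on the +x side, so the source is heading toward the observer and the observer is heading toward the source.
General Doppler shift: f' = f · (v + v_o)/(v − v_s).
f' = 1504 × (333 + 4.167)/(333 − 39.44) = 1504 × 337.17/293.56 ≈ 1727 Hz.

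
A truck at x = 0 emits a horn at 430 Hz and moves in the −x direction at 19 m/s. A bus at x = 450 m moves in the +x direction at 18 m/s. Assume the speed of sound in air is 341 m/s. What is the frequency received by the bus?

386 Hz

The observer lies on the +x side, so the source is heading away from the observer and the observer is heading away from the source.
General Doppler shift: f' = f · (v − v_o)/(v + v_s).
f' = 430 × (341 − 18)/(341 + 19) = 430 × 323/360 ≈ 386 Hz.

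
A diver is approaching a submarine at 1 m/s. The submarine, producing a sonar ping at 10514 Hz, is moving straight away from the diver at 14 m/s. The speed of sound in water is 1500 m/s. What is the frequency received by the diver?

Both move, so f' = f · (v + v_o)/(v + v_s).
f' = 10514 × (1500 + 1)/(1500 + 14) = 10514 × 1501/1514 ≈ 10424 Hz.

10424 Hz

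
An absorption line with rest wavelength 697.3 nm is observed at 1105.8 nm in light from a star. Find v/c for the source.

0.431c

λ'/λ₀ = 1.5858 > 1 (redshift), so the source is receding.
λ'/λ₀ = √((1 + β)/(1 − β)) for a receding source ⇒ β = (r² − 1)/(r² + 1) with r = λ'/λ₀.
β = (2.5149 − 1)/(2.5149 + 1) ≈ 0.431.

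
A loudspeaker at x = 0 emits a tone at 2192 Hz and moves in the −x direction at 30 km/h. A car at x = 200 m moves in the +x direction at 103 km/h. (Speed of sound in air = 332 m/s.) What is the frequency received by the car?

1954 Hz

30 km/h = 8.333 m/s; 103 km/h = 28.61 m/s.
The observer lies on the +x side, so the source is heading away from the observer and the observer is heading away from the source.
With source receding and observer receding, f' = f · (v − v_o)/(v + v_s).
f' = 2192 × (332 − 28.61)/(332 + 8.333) = 2192 × 303.39/340.33 ≈ 1954 Hz.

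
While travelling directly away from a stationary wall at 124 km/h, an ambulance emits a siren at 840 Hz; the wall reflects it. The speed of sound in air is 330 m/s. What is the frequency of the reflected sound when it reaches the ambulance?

124 km/h = 34.44 m/s.
The wall receives the sound from a moving source: f₁ = f₀ · v/(v + v_e) = 840 × 330/364.44 ≈ 761 Hz.
On the return leg the ambulance is a moving observer: f₂ = f₁ · (v − v_e)/v = 761 × 295.56/330 ≈ 681 Hz.

681 Hz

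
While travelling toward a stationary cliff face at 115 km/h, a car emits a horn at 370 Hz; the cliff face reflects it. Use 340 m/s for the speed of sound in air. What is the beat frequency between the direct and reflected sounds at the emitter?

77 Hz

115 km/h = 31.94 m/s.
The cliff face receives the sound from a moving source: f₁ = f₀ · v/(v − v_e) = 370 × 340/308.06 ≈ 408.4 Hz.
On the return leg the car is a moving observer: f₂ = f₁ · (v + v_e)/v = 408.4 × 371.94/340 ≈ 446.7 Hz.
Beat against the emitted tone: |f₂ − f₀| = 2v_e·f₀/(v − v_e) = 2 × 31.94 × 370/308.06 ≈ 77 Hz.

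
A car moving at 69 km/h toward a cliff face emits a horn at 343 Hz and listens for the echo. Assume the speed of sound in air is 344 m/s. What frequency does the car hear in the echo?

69 km/h = 19.17 m/s.
The cliff face receives the sound from a moving source: f₁ = f₀ · v/(v − v_e) = 343 × 344/324.83 ≈ 363 Hz.
On the return leg the car is a moving observer: f₂ = f₁ · (v + v_e)/v = 363 × 363.17/344 ≈ 383 Hz.

383 Hz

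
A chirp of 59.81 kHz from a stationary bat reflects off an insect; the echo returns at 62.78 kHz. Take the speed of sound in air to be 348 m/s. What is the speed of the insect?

8.4 m/s

Double Doppler shift off a moving reflector: f₂ = f₀ · (v + u)/(v − u) (u > 0 toward emitter).
Rearranging, u = v · (f₂ − f₀)/(f₂ + f₀) = 348 × 2.97/122.59 ≈ 8.4 m/s.
So the insect is moving at 8.4 m/s toward the emitter.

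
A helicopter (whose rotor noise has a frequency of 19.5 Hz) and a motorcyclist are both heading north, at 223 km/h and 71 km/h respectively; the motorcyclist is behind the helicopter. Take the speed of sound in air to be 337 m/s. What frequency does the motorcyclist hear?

223 km/h = 61.94 m/s; 71 km/h = 19.72 m/s.
The motorcyclist is behind, so the helicopter is moving away from it while the motorcyclist is moving toward the helicopter.
Both move, so f' = f · (v + v_o)/(v + v_s).
f' = 19.5 × (337 + 19.72)/(337 + 61.94) = 19.5 × 356.72/398.94 ≈ 17.4 Hz.

17.4 Hz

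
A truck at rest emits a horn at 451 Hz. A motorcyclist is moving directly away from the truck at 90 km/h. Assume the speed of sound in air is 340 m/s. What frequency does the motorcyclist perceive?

90 km/h = 25 m/s.
Moving observer, stationary source: f' = f · (v − v_o)/v.
f' = 451 × (340 − 25)/340 = 451 × 315/340 ≈ 418 Hz.

418 Hz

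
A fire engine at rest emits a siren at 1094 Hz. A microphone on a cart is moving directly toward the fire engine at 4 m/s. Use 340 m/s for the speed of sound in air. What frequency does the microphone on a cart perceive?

1107 Hz

Moving observer, stationary source: f' = f · (v + v_o)/v.
f' = 1094 × (340 + 4)/340 = 1094 × 344/340 ≈ 1107 Hz.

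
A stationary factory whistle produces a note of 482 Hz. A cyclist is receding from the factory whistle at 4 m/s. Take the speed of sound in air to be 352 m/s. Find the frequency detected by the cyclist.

Only the observer moves, away from the source, so f' = f · (v − v_o)/v.
f' = 482 × (352 − 4)/352 = 482 × 348/352 ≈ 477 Hz.

477 Hz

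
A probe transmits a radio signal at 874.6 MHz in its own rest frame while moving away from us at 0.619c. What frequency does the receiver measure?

424.3 MHz

Relativistic Doppler for frequency: f' = f₀ · √((1 − β)/(1 + β)).
f' = 874.6 × √(0.3810/1.6190) = 874.6 × 0.48511 ≈ 424.3 MHz.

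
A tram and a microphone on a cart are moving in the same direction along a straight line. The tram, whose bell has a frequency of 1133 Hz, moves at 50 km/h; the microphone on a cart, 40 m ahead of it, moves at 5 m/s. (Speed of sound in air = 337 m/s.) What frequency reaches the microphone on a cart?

1164 Hz

50 km/h = 13.89 m/s.
The microphone on a cart is ahead, so the tram is moving toward it while the microphone on a cart is moving away from the tram.
General Doppler shift: f' = f · (v − v_o)/(v − v_s).
f' = 1133 × (337 − 5)/(337 − 13.89) = 1133 × 332/323.11 ≈ 1164 Hz.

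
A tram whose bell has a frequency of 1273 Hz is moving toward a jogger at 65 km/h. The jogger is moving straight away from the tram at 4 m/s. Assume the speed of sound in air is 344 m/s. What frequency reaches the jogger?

1328 Hz

65 km/h = 18.06 m/s.
General Doppler shift: f' = f · (v − v_o)/(v − v_s).
f' = 1273 × (344 − 4)/(344 − 18.06) = 1273 × 340/325.94 ≈ 1328 Hz.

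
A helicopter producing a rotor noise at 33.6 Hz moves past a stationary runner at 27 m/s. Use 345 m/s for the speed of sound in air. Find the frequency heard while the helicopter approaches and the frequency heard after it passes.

Approaching: f₁ = f · v/(v − v_s) = 33.6 × 345/318 ≈ 36.5 Hz.
Receding: f₂ = f · v/(v + v_s) = 33.6 × 345/372 ≈ 31.2 Hz.

36.5 Hz approaching; 31.2 Hz receding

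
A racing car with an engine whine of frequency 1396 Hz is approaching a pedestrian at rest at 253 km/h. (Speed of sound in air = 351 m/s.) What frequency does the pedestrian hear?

253 km/h = 70.28 m/s.
Moving source, stationary observer: f' = f · v/(v − v_s) since the source is approaching.
f' = 1396 × 351/(351 − 70.28) = 1396 × 351/280.7 ≈ 1745 Hz.

1745 Hz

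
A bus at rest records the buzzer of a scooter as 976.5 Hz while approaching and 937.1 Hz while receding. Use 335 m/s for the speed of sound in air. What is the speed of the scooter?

f₁/f₂ = (v + v_s)/(v − v_s), so v_s = v · (f₁ − f₂)/(f₁ + f₂).
v_s = 335 × (976.5 − 937.1)/(976.5 + 937.1) = 335 × 39.4/1913.6 ≈ 6.9 m/s.

6.9 m/s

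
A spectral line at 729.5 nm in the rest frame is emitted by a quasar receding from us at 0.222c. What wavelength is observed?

Relativistic Doppler for wavelength: λ' = λ₀ · √((1 + β)/(1 − β)).
λ' = 729.5 × √(1.2220/0.7780) = 729.5 × 1.25327 ≈ 914.3 nm.

914.3 nm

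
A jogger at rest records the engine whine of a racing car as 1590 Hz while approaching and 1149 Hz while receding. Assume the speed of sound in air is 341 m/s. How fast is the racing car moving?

55 m/s

f₁/f₂ = (v + v_s)/(v − v_s), so v_s = v · (f₁ − f₂)/(f₁ + f₂).
v_s = 341 × (1590 − 1149)/(1590 + 1149) = 341 × 441/2739 ≈ 55 m/s.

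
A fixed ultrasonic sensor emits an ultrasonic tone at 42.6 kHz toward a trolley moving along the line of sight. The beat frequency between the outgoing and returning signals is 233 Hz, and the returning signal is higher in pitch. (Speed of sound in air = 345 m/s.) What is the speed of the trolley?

0.94 m/s

Double Doppler shift off a moving reflector: f₂ = f₀ · (v + u)/(v − u) (u > 0 toward emitter).
Returning signal is higher, so f₂ = f₀ + Δf = 42600 + 233 = 42833 Hz.
Rearranging, u = v · (f₂ − f₀)/(f₂ + f₀) = 345 × 233/85433 ≈ 0.94 m/s.
So the trolley is moving at 0.94 m/s toward the emitter.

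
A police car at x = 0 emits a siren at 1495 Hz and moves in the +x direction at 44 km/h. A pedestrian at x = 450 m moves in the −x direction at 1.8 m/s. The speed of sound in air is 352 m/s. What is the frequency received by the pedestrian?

44 km/h = 12.22 m/s.
The observer lies on the +x side, so the source is heading toward the observer and the observer is heading toward the source.
General Doppler shift: f' = f · (v + v_o)/(v − v_s).
f' = 1495 × (352 + 1.8)/(352 − 12.22) = 1495 × 353.8/339.78 ≈ 1557 Hz.

1557 Hz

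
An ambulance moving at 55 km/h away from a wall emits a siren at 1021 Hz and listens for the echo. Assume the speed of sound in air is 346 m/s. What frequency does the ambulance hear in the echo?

935 Hz

55 km/h = 15.28 m/s.
The wall receives the sound from a moving source: f₁ = f₀ · v/(v + v_e) = 1021 × 346/361.28 ≈ 978 Hz.
On the return leg the ambulance is a moving observer: f₂ = f₁ · (v − v_e)/v = 978 × 330.72/346 ≈ 935 Hz.
Equivalently f₂ = f₀ · (v − v_e)/(v + v_e).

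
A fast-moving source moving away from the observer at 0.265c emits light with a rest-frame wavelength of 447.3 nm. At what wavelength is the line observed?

586.8 nm

Relativistic Doppler for wavelength: λ' = λ₀ · √((1 + β)/(1 − β)).
λ' = 447.3 × √(1.2650/0.7350) = 447.3 × 1.31190 ≈ 586.8 nm.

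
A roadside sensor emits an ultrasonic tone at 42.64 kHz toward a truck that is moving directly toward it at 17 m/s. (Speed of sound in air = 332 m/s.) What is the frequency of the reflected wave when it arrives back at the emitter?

47.2 kHz

The truck first receives the wave as a moving observer: f₁ = f₀ · (v + u)/v = 42.64 × (332 + 17)/332 ≈ 44.8 kHz.
The reflection then acts as a moving source: f₂ = f₁ · v/(v − u) ≈ 47.2 kHz.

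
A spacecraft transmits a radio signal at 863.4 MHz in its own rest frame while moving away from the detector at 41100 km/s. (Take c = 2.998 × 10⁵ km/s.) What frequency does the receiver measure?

752.1 MHz

β = v/c = 41100/299800 = 0.1371.
Relativistic Doppler for frequency: f' = f₀ · √((1 − β)/(1 + β)).
f' = 863.4 × √(0.8629/1.1371) = 863.4 × 0.87113 ≈ 752.1 MHz.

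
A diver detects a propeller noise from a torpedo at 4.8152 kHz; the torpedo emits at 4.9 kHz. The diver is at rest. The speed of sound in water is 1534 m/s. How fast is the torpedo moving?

27 m/s

f' < f, so the torpedo is receding.
f' = f · v/(v + v_s) ⇒ v_s = v · |1 − f/f'|.
v_s = 1534 × |1 − 4.9/4.8152| = 1534 × 0.01761 ≈ 27 m/s.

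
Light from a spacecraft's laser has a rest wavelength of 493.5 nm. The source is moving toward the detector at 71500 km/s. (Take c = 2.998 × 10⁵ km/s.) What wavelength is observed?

387.0 nm

β = v/c = 71500/299800 = 0.2385.
Relativistic Doppler for wavelength: λ' = λ₀ · √((1 − β)/(1 + β)).
λ' = 493.5 × √(0.7615/1.2385) = 493.5 × 0.78413 ≈ 387.0 nm.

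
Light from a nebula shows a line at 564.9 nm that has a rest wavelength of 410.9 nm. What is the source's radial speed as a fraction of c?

λ'/λ₀ = 1.3748 > 1 (redshift), so the source is receding.
λ'/λ₀ = √((1 + β)/(1 − β)) for a receding source ⇒ β = (r² − 1)/(r² + 1) with r = λ'/λ₀.
β = (1.8900 − 1)/(1.8900 + 1) ≈ 0.308.

0.308c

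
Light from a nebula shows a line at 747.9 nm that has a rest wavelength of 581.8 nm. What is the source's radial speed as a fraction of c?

0.246c

λ'/λ₀ = 1.2855 > 1 (redshift), so the source is receding.
λ'/λ₀ = √((1 + β)/(1 − β)) for a receding source ⇒ β = (r² − 1)/(r² + 1) with r = λ'/λ₀.
β = (1.6525 − 1)/(1.6525 + 1) ≈ 0.246.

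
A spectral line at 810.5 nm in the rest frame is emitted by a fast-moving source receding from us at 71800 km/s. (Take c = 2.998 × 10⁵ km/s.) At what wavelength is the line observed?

β = v/c = 71800/299800 = 0.2395.
Relativistic Doppler for wavelength: λ' = λ₀ · √((1 + β)/(1 − β)).
λ' = 810.5 × √(1.2395/0.7605) = 810.5 × 1.27665 ≈ 1034.7 nm.

1034.7 nm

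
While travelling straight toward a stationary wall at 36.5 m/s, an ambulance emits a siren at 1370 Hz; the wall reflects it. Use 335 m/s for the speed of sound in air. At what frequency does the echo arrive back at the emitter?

The wall receives the sound from a moving source: f₁ = f₀ · v/(v − v_e) = 1370 × 335/298.5 ≈ 1538 Hz.
On the return leg the ambulance is a moving observer: f₂ = f₁ · (v + v_e)/v = 1538 × 371.5/335 ≈ 1705 Hz.
Equivalently f₂ = f₀ · (v + v_e)/(v − v_e).

1705 Hz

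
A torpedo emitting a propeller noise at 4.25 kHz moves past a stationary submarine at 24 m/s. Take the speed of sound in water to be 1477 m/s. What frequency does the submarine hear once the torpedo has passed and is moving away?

Receding: f₂ = f · v/(v + v_s) = 4.25 × 1477/1501 ≈ 4.18 kHz.

4.18 kHz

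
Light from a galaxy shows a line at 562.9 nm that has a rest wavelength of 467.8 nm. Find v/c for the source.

λ'/λ₀ = 1.2033 > 1 (redshift), so the source is receding.
λ'/λ₀ = √((1 + β)/(1 − β)) for a receding source ⇒ β = (r² − 1)/(r² + 1) with r = λ'/λ₀.
β = (1.4479 − 1)/(1.4479 + 1) ≈ 0.183.

0.183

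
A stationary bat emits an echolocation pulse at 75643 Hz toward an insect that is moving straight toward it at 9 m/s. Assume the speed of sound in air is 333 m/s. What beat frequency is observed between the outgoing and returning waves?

The insect first receives the wave as a moving observer: f₁ = f₀ · (v + u)/v = 75643 × (333 + 9)/333 ≈ 77687 Hz.
The reflection then acts as a moving source: f₂ = f₁ · v/(v − u) ≈ 79845 Hz.
Beat frequency: |f₂ − f₀| = 2u·f₀/(v − u) = 2 × 9 × 75643/324 ≈ 4202 Hz.

4202 Hz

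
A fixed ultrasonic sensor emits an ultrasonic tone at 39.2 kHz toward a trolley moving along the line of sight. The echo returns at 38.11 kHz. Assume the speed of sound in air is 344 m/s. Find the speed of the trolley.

4.9 m/s

Double Doppler shift off a moving reflector: f₂ = f₀ · (v + u)/(v − u) (u > 0 toward emitter).
Rearranging, u = v · (f₂ − f₀)/(f₂ + f₀) = 344 × -1.09/77.31 ≈ -4.9 m/s.
So the trolley is moving at 4.9 m/s away from the emitter.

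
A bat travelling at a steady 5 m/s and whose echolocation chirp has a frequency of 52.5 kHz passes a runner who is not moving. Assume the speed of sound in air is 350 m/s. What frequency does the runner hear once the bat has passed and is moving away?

Receding: f₂ = f · v/(v + v_s) = 52.5 × 350/355 ≈ 51.8 kHz.

51.8 kHz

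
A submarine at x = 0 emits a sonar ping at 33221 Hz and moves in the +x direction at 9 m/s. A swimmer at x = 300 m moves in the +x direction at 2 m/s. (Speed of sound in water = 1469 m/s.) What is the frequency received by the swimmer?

The observer lies on the +x side, so the source is heading toward the observer and the observer is heading away from the source.
With source approaching and observer receding, f' = f · (v − v_o)/(v − v_s).
f' = 33221 × (1469 − 2)/(1469 − 9) = 33221 × 1467/1460 ≈ 33380 Hz.

33380 Hz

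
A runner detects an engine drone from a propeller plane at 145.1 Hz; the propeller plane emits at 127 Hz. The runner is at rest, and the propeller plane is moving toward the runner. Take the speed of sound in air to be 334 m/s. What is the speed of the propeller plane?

42 m/s

f' = f · v/(v − v_s) ⇒ v_s = v · |1 − f/f'|.
v_s = 334 × |1 − 127/145.1| = 334 × 0.1247 ≈ 42 m/s.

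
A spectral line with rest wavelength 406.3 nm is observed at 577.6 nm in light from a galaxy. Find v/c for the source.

0.338c

λ'/λ₀ = 1.4216 > 1 (redshift), so the source is receding.
λ'/λ₀ = √((1 + β)/(1 − β)) for a receding source ⇒ β = (r² − 1)/(r² + 1) with r = λ'/λ₀.
β = (2.0210 − 1)/(2.0210 + 1) ≈ 0.338.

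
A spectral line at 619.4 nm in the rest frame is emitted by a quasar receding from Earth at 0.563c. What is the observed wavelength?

Relativistic Doppler for wavelength: λ' = λ₀ · √((1 + β)/(1 − β)).
λ' = 619.4 × √(1.5630/0.4370) = 619.4 × 1.89121 ≈ 1171.4 nm.

1171.4 nm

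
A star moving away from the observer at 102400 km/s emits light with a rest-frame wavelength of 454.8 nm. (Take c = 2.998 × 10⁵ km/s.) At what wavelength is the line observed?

649.2 nm

β = v/c = 102400/299800 = 0.3416.
Relativistic Doppler for wavelength: λ' = λ₀ · √((1 + β)/(1 − β)).
λ' = 454.8 × √(1.3416/0.6584) = 454.8 × 1.42741 ≈ 649.2 nm.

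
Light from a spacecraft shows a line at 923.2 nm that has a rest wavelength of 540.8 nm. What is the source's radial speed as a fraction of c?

λ'/λ₀ = 1.7071 > 1 (redshift), so the source is receding.
λ'/λ₀ = √((1 + β)/(1 − β)) for a receding source ⇒ β = (r² − 1)/(r² + 1) with r = λ'/λ₀.
β = (2.9142 − 1)/(2.9142 + 1) ≈ 0.489.

0.489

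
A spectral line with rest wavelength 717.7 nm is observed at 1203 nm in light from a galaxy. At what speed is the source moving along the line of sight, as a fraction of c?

λ'/λ₀ = 1.6762 > 1 (redshift), so the source is receding.
λ'/λ₀ = √((1 + β)/(1 − β)) for a receding source ⇒ β = (r² − 1)/(r² + 1) with r = λ'/λ₀.
β = (2.8096 − 1)/(2.8096 + 1) ≈ 0.475.

0.475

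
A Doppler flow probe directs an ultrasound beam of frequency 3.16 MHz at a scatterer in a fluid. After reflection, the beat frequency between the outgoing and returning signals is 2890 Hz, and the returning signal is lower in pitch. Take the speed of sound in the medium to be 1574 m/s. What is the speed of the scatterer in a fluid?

0.72 m/s

Double Doppler shift off a moving reflector: f₂ = f₀ · (v + u)/(v − u) (u > 0 toward emitter).
Returning signal is lower, so f₂ = f₀ − Δf = 3160000 − 2890 = 3157110 Hz.
Rearranging, u = v · (f₂ − f₀)/(f₂ + f₀) = 1574 × -2890/6317110 ≈ -0.72 m/s.
So the scatterer in a fluid is moving at 0.72 m/s away from the emitter.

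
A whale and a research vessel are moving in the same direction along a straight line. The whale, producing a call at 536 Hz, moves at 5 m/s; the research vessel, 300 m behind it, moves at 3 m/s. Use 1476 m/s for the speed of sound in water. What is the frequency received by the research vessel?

535 Hz

The research vessel is behind, so the whale is moving away from it while the research vessel is moving toward the whale.
With source receding and observer approaching, f' = f · (v + v_o)/(v + v_s).
f' = 536 × (1476 + 3)/(1476 + 5) = 536 × 1479/1481 ≈ 535 Hz.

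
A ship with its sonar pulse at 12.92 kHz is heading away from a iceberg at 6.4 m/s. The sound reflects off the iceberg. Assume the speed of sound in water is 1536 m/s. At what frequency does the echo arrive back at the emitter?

12.81 kHz

The iceberg receives the sound from a moving source: f₁ = f₀ · v/(v + v_e) = 12.92 × 1536/1542.4 ≈ 12.87 kHz.
On the return leg the ship is a moving observer: f₂ = f₁ · (v − v_e)/v = 12.87 × 1529.6/1536 ≈ 12.81 kHz.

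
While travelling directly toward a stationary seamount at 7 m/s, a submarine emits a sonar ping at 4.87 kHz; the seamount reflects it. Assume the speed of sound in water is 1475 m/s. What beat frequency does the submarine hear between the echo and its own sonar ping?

46.4 Hz

The seamount receives the sound from a moving source: f₁ = f₀ · v/(v − v_e) = 4.87 × 1475/1468 ≈ 4.8932 kHz.
On the return leg the submarine is a moving observer: f₂ = f₁ · (v + v_e)/v = 4.8932 × 1482/1475 ≈ 4.9164 kHz.
Beat against the emitted tone (with f₀ = 4870 Hz): |f₂ − f₀| = 2v_e·f₀/(v − v_e) = 2 × 7 × 4870/1468 ≈ 46.4 Hz.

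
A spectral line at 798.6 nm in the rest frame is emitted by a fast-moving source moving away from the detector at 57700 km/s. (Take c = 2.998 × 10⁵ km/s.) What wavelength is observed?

β = v/c = 57700/299800 = 0.1925.
Relativistic Doppler for wavelength: λ' = λ₀ · √((1 + β)/(1 − β)).
λ' = 798.6 × √(1.1925/0.8075) = 798.6 × 1.21518 ≈ 970.4 nm.

970.4 nm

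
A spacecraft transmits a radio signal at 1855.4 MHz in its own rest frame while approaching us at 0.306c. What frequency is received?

Relativistic Doppler for frequency: f' = f₀ · √((1 + β)/(1 − β)).
f' = 1855.4 × √(1.3060/0.6940) = 1855.4 × 1.37180 ≈ 2545.2 MHz.

2545.2 MHz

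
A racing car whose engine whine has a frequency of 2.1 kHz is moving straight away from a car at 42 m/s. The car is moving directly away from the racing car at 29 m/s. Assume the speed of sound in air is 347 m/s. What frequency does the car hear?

Both move, so f' = f · (v − v_o)/(v + v_s).
f' = 2.1 × (347 − 29)/(347 + 42) = 2.1 × 318/389 ≈ 1.717 kHz.

1.717 kHz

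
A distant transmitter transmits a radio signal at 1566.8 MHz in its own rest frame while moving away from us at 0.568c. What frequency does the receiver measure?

822.4 MHz

Relativistic Doppler for frequency: f' = f₀ · √((1 − β)/(1 + β)).
f' = 1566.8 × √(0.4320/1.5680) = 1566.8 × 0.52489 ≈ 822.4 MHz.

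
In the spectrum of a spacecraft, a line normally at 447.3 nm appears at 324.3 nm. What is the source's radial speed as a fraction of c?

0.311

λ'/λ₀ = 0.7250 < 1 (blueshift), so the source is approaching.
λ'/λ₀ = √((1 − β)/(1 + β)) for an approaching source ⇒ β = (1 − r²)/(1 + r²) with r = λ'/λ₀.
β = (1 − 0.5256)/(1 + 0.5256) ≈ 0.311.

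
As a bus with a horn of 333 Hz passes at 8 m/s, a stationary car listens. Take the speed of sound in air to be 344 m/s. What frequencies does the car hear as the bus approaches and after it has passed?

Approaching: f₁ = f · v/(v − v_s) = 333 × 344/336 ≈ 341 Hz.
Receding: f₂ = f · v/(v + v_s) = 333 × 344/352 ≈ 325 Hz.

341 Hz approaching; 325 Hz receding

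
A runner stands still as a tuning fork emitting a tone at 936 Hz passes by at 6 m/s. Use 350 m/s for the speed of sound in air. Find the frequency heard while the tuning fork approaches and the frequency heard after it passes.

952 Hz approaching; 920 Hz receding

Approaching: f₁ = f · v/(v − v_s) = 936 × 350/344 ≈ 952 Hz.
Receding: f₂ = f · v/(v + v_s) = 936 × 350/356 ≈ 920 Hz.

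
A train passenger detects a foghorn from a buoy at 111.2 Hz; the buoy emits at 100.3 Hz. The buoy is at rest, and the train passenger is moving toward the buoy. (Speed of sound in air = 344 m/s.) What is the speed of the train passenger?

f' = f · (v + v_o)/v ⇒ v_o = v · |f'/f − 1|.
v_o = 344 × |111.2/100.3 − 1| = 344 × 0.1087 ≈ 37 m/s.

37 m/s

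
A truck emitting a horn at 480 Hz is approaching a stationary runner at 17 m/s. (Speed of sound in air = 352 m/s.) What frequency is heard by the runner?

504 Hz

With the source moving toward a stationary observer, f' = f · v/(v − v_s).
f' = 480 × 352/(352 − 17) = 480 × 352/335 ≈ 504 Hz.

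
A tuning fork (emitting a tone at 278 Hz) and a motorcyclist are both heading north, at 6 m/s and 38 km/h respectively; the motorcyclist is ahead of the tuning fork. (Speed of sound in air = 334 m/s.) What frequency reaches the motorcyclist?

38 km/h = 10.56 m/s.
The motorcyclist is ahead, so the tuning fork is moving toward it while the motorcyclist is moving away from the tuning fork.
General Doppler shift: f' = f · (v − v_o)/(v − v_s).
f' = 278 × (334 − 10.56)/(334 − 6) = 278 × 323.44/328 ≈ 274 Hz.

274 Hz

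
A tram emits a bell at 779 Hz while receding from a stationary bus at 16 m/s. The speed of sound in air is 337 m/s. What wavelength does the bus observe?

45.3 cm

With the source moving away from a stationary observer, f' = f · v/(v + v_s).
f' = 779 × 337/(337 + 16) ≈ 744 Hz.
λ' = v/f' = 337/743.691 ≈ 45.3 cm.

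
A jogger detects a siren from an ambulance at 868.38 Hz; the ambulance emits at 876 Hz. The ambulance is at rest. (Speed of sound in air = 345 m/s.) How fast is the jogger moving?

f' < f, so the jogger is receding.
f' = f · (v − v_o)/v ⇒ v_o = v · |f'/f − 1|.
v_o = 345 × |868.38/876 − 1| = 345 × 0.008699 ≈ 3.0 m/s.

3.0 m/s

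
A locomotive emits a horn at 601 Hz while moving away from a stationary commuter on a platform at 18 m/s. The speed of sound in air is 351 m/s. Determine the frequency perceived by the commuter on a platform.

Moving source, stationary observer: f' = f · v/(v + v_s) since the source is receding.
f' = 601 × 351/(351 + 18) = 601 × 351/369 ≈ 572 Hz.

572 Hz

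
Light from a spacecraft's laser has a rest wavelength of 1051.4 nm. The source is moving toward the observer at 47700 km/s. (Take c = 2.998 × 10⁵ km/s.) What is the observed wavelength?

β = v/c = 47700/299800 = 0.1591.
Relativistic Doppler for wavelength: λ' = λ₀ · √((1 − β)/(1 + β)).
λ' = 1051.4 × √(0.8409/1.1591) = 1051.4 × 0.85174 ≈ 895.5 nm.

895.5 nm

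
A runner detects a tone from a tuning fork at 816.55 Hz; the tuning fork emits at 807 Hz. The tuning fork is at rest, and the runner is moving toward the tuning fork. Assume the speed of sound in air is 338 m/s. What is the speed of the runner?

f' = f · (v + v_o)/v ⇒ v_o = v · |f'/f − 1|.
v_o = 338 × |816.55/807 − 1| = 338 × 0.01183 ≈ 4.0 m/s.

4.0 m/s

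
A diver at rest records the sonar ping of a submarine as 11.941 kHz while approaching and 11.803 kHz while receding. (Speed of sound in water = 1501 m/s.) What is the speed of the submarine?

8.7 m/s

f₁/f₂ = (v + v_s)/(v − v_s), so v_s = v · (f₁ − f₂)/(f₁ + f₂).
v_s = 1501 × (11.941 − 11.803)/(11.941 + 11.803) = 1501 × 0.138/23.744 ≈ 8.7 m/s.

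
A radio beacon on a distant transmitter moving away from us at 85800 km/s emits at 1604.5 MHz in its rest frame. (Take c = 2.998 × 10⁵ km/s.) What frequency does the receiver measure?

1195.3 MHz

β = v/c = 85800/299800 = 0.2862.
Relativistic Doppler for frequency: f' = f₀ · √((1 − β)/(1 + β)).
f' = 1604.5 × √(0.7138/1.2862) = 1604.5 × 0.74497 ≈ 1195.3 MHz.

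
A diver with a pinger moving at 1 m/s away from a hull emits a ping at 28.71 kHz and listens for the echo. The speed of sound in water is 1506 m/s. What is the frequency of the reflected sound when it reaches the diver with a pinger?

The hull receives the sound from a moving source: f₁ = f₀ · v/(v + v_e) = 28.71 × 1506/1507 ≈ 28.7 kHz.
On the return leg the diver with a pinger is a moving observer: f₂ = f₁ · (v − v_e)/v = 28.7 × 1505/1506 ≈ 28.7 kHz.
Equivalently f₂ = f₀ · (v − v_e)/(v + v_e).

28.7 kHz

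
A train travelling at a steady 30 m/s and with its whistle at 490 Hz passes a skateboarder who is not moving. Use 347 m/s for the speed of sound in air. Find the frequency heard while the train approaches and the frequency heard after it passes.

536 Hz approaching; 451 Hz receding

Approaching: f₁ = f · v/(v − v_s) = 490 × 347/317 ≈ 536 Hz.
Receding: f₂ = f · v/(v + v_s) = 490 × 347/377 ≈ 451 Hz.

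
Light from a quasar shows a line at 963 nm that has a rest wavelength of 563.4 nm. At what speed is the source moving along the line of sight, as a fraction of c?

λ'/λ₀ = 1.7093 > 1 (redshift), so the source is receding.
λ'/λ₀ = √((1 + β)/(1 − β)) for a receding source ⇒ β = (r² − 1)/(r² + 1) with r = λ'/λ₀.
β = (2.9216 − 1)/(2.9216 + 1) ≈ 0.490.

0.490c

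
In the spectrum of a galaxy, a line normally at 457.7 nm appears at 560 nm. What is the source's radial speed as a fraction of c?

0.199

λ'/λ₀ = 1.2235 > 1 (redshift), so the source is receding.
λ'/λ₀ = √((1 + β)/(1 − β)) for a receding source ⇒ β = (r² − 1)/(r² + 1) with r = λ'/λ₀.
β = (1.4970 − 1)/(1.4970 + 1) ≈ 0.199.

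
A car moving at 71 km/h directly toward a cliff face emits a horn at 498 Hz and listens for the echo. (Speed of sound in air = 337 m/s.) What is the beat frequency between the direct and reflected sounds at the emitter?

71 km/h = 19.72 m/s.
The cliff face receives the sound from a moving source: f₁ = f₀ · v/(v − v_e) = 498 × 337/317.28 ≈ 529.0 Hz.
On the return leg the car is a moving observer: f₂ = f₁ · (v + v_e)/v = 529.0 × 356.72/337 ≈ 559.9 Hz.
Beat against the emitted tone: |f₂ − f₀| = 2v_e·f₀/(v − v_e) = 2 × 19.72 × 498/317.28 ≈ 62 Hz.

62 Hz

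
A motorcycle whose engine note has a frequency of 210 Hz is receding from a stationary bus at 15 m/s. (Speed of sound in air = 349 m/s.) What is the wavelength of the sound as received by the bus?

1.73 m

Moving source, stationary observer: f' = f · v/(v + v_s) since the source is receding.
f' = 210 × 349/(349 + 15) ≈ 201 Hz.
λ' = v/f' = 349/201.346 ≈ 1.73 m.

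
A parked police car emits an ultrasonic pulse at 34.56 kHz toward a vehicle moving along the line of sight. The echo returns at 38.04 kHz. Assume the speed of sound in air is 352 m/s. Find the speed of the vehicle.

16.9 m/s

Double Doppler shift off a moving reflector: f₂ = f₀ · (v + u)/(v − u) (u > 0 toward emitter).
Rearranging, u = v · (f₂ − f₀)/(f₂ + f₀) = 352 × 3.48/72.60 ≈ 16.9 m/s.
So the vehicle is moving at 16.9 m/s toward the emitter.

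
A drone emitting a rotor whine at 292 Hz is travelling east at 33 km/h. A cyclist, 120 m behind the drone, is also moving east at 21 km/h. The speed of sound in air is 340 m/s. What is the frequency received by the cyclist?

289 Hz

33 km/h = 9.167 m/s; 21 km/h = 5.833 m/s.
The cyclist is behind, so the drone is moving away from it while the cyclist is moving toward the drone.
General Doppler shift: f' = f · (v + v_o)/(v + v_s).
f' = 292 × (340 + 5.833)/(340 + 9.167) = 292 × 345.83/349.17 ≈ 289 Hz.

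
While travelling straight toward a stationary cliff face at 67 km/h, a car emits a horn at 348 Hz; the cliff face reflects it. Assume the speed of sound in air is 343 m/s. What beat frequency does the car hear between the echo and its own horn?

67 km/h = 18.61 m/s.
The cliff face receives the sound from a moving source: f₁ = f₀ · v/(v − v_e) = 348 × 343/324.39 ≈ 368.0 Hz.
On the return leg the car is a moving observer: f₂ = f₁ · (v + v_e)/v = 368.0 × 361.61/343 ≈ 387.9 Hz.
Equivalently f₂ = f₀ · (v + v_e)/(v − v_e).
Beat against the emitted tone: |f₂ − f₀| = 2v_e·f₀/(v − v_e) = 2 × 18.61 × 348/324.39 ≈ 39.9 Hz.

39.9 Hz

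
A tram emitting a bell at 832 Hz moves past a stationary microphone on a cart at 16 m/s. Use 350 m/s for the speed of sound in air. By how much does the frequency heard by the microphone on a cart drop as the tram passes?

76.2 Hz

Approaching: f₁ = f · v/(v − v_s) = 832 × 350/334 ≈ 871.9 Hz.
Receding: f₂ = f · v/(v + v_s) = 832 × 350/366 ≈ 795.6 Hz.
Drop: f₁ − f₂ = 2f·v·v_s/(v² − v_s²) = 2 × 832 × 350 × 16/(350² − 16²) ≈ 76.2 Hz.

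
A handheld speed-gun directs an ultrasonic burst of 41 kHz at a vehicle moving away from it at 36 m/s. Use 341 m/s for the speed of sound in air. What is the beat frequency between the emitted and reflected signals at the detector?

At the vehicle (a moving observer), f₁ = f₀ · (v − u)/v = 41 × 305/341 ≈ 36.67 kHz.
The reflection then acts as a moving source: f₂ = f₁ · v/(v + u) ≈ 33.17 kHz.
Beat frequency (with f₀ = 41000 Hz): |f₂ − f₀| = 2u·f₀/(v + u) = 2 × 36 × 41000/377 ≈ 7830 Hz.

7830 Hz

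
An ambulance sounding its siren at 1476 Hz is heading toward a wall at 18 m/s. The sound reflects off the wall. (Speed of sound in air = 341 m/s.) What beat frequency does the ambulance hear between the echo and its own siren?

165 Hz

The wall receives the sound from a moving source: f₁ = f₀ · v/(v − v_e) = 1476 × 341/323 ≈ 1558.3 Hz.
On the return leg the ambulance is a moving observer: f₂ = f₁ · (v + v_e)/v = 1558.3 × 359/341 ≈ 1640.5 Hz.
Equivalently f₂ = f₀ · (v + v_e)/(v − v_e).
Beat against the emitted tone: |f₂ − f₀| = 2v_e·f₀/(v − v_e) = 2 × 18 × 1476/323 ≈ 165 Hz.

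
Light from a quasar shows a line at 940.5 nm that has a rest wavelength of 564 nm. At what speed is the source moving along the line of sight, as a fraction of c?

λ'/λ₀ = 1.6676 > 1 (redshift), so the source is receding.
λ'/λ₀ = √((1 + β)/(1 − β)) for a receding source ⇒ β = (r² − 1)/(r² + 1) with r = λ'/λ₀.
β = (2.7807 − 1)/(2.7807 + 1) ≈ 0.471.

0.471c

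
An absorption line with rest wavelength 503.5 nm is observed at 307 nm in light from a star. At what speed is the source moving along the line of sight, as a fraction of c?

λ'/λ₀ = 0.6097 < 1 (blueshift), so the source is approaching.
λ'/λ₀ = √((1 − β)/(1 + β)) for an approaching source ⇒ β = (1 − r²)/(1 + r²) with r = λ'/λ₀.
β = (1 − 0.3718)/(1 + 0.3718) ≈ 0.458.

0.458c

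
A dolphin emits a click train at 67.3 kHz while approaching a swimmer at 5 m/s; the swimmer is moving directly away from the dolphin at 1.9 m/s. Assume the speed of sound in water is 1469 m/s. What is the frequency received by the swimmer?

With source approaching and observer receding, f' = f · (v − v_o)/(v − v_s).
f' = 67.3 × (1469 − 1.9)/(1469 − 5) = 67.3 × 1467.1/1464 ≈ 67.4 kHz.

67.4 kHz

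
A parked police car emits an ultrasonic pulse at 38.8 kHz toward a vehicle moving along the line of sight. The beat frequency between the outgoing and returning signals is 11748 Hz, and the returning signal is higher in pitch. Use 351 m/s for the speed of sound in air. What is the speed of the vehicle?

46 m/s

Double Doppler shift off a moving reflector: f₂ = f₀ · (v + u)/(v − u) (u > 0 toward emitter).
Returning signal is higher, so f₂ = f₀ + Δf = 38800 + 11748 = 50548 Hz.
Rearranging, u = v · (f₂ − f₀)/(f₂ + f₀) = 351 × 11748/89348 ≈ 46 m/s.
So the vehicle is moving at 46 m/s toward the emitter.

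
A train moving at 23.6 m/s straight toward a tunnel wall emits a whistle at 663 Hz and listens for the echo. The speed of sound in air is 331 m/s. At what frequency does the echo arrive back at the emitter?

765 Hz

The tunnel wall receives the sound from a moving source: f₁ = f₀ · v/(v − v_e) = 663 × 331/307.4 ≈ 714 Hz.
On the return leg the train is a moving observer: f₂ = f₁ · (v + v_e)/v = 714 × 354.6/331 ≈ 765 Hz.
Equivalently f₂ = f₀ · (v + v_e)/(v − v_e).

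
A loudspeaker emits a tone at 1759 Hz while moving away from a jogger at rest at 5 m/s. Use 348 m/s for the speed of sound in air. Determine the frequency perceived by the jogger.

1734 Hz

With the source moving away from a stationary observer, f' = f · v/(v + v_s).
f' = 1759 × 348/(348 + 5) = 1759 × 348/353 ≈ 1734 Hz.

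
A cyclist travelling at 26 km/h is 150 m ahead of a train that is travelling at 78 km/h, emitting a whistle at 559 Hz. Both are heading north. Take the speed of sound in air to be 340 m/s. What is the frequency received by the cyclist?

584 Hz

78 km/h = 21.67 m/s; 26 km/h = 7.222 m/s.
The cyclist is ahead, so the train is moving toward it while the cyclist is moving away from the train.
General Doppler shift: f' = f · (v − v_o)/(v − v_s).
f' = 559 × (340 − 7.222)/(340 − 21.67) = 559 × 332.78/318.33 ≈ 584 Hz.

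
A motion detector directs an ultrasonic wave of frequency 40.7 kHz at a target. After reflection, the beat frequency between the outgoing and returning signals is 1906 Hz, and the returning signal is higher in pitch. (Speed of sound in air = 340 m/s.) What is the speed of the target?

7.8 m/s

Double Doppler shift off a moving reflector: f₂ = f₀ · (v + u)/(v − u) (u > 0 toward emitter).
Returning signal is higher, so f₂ = f₀ + Δf = 40700 + 1906 = 42606 Hz.
Rearranging, u = v · (f₂ − f₀)/(f₂ + f₀) = 340 × 1906/83306 ≈ 7.8 m/s.
So the target is moving at 7.8 m/s toward the emitter.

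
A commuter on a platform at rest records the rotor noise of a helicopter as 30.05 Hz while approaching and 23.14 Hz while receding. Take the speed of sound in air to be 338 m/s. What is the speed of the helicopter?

44 m/s

f₁/f₂ = (v + v_s)/(v − v_s), so v_s = v · (f₁ − f₂)/(f₁ + f₂).
v_s = 338 × (30.05 − 23.14)/(30.05 + 23.14) = 338 × 6.91/53.19 ≈ 44 m/s.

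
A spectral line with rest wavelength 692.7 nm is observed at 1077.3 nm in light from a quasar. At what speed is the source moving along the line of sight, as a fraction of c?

0.415

λ'/λ₀ = 1.5552 > 1 (redshift), so the source is receding.
λ'/λ₀ = √((1 + β)/(1 − β)) for a receding source ⇒ β = (r² − 1)/(r² + 1) with r = λ'/λ₀.
β = (2.4187 − 1)/(2.4187 + 1) ≈ 0.415.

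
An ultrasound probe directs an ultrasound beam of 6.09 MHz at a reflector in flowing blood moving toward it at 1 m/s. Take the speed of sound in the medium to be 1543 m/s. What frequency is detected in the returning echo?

6.098 MHz

The reflector in flowing blood first receives the wave as a moving observer: f₁ = f₀ · (v + u)/v = 6.09 × (1543 + 1)/1543 ≈ 6.094 MHz.
On reflection it acts as a source moving toward the stationary detector: f₂ = f₁ · v/(v − u) = 6.094 × 1543/1542 ≈ 6.098 MHz.
Equivalently f₂ = f₀ · (v + u)/(v − u).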